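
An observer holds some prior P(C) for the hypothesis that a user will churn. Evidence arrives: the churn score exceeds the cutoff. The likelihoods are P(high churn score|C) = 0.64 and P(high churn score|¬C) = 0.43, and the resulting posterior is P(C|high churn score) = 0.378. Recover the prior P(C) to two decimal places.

P(C) = 0.29

In odds form, posterior odds = prior odds × likelihood ratio, so prior odds = posterior odds ÷ LR.
Posterior odds = 0.378/(1−0.378) = 0.6077. LR = 0.64/0.43 = 1.4884.
Prior odds = 0.6077/1.4884 = 0.4083, so P(C) = 0.4083/(1+0.4083) ≈ 0.29.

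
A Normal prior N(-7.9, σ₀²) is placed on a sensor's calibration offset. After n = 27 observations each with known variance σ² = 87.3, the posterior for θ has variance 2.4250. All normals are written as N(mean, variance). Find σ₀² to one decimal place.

σ₀² = 9.7

For the Normal–Normal model with known σ², precisions add: τ_n = τ₀ + n/σ².
So 1/σ₀² = 1/2.4250 − 27/87.3 = 0.412371 − 0.309278 = 0.103093.
Hence σ₀² = 1/0.103093 ≈ 9.7.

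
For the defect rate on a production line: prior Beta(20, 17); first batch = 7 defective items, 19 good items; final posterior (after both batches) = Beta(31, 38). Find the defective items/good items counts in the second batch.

Because Beta–binomial updating is additive in the counts, the combined data contributed (α_post−α_prior, β_post−β_prior) successes and failures.
Total across both batches: 31−20=11 defective items, 38−17=21 good items.
Subtract the first batch: 11−7=4 defective items and 21−19=2 good items.

4 defective items and 2 good items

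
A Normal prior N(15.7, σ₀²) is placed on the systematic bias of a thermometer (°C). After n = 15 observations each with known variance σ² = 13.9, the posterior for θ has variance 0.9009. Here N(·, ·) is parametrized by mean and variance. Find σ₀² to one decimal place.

σ₀² = 32.4

For the Normal–Normal model with known σ², precisions add: τ_n = τ₀ + n/σ².
So 1/σ₀² = 1/0.9009 − 15/13.9 = 1.110001 − 1.079137 = 0.030864.
Hence σ₀² = 1/0.030864 ≈ 32.4.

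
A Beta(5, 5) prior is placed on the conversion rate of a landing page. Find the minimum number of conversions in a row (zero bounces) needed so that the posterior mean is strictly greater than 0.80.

After k conversions and 0 bounces the posterior is Beta(5+k, 5), with mean (5+k)/(5+5+k).
Set (5+k)/(10+k) > 0.80 and solve: k > (0.80·10 − 5)/(1 − 0.80) = 15.000.
The smallest integer exceeding 15.000 is 16.

k = 16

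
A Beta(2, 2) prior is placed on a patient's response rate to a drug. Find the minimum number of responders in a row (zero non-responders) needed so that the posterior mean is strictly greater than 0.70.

After k responders and 0 non-responders the posterior is Beta(2+k, 2), with mean (2+k)/(2+2+k).
Set (2+k)/(4+k) > 0.70 and solve: k > (0.70·4 − 2)/(1 − 0.70) = 2.667.
The smallest integer exceeding 2.667 is 3.

k = 3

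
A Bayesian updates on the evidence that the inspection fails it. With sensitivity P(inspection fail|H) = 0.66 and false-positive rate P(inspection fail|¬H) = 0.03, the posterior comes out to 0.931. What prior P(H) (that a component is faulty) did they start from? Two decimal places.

P(H) = 0.38

In odds form, posterior odds = prior odds × likelihood ratio, so prior odds = posterior odds ÷ LR.
Posterior odds = 0.931/(1−0.931) = 13.4928. LR = 0.66/0.03 = 22.0000.
Prior odds = 13.4928/22.0000 = 0.6133, so P(H) = 0.6133/(1+0.6133) ≈ 0.38.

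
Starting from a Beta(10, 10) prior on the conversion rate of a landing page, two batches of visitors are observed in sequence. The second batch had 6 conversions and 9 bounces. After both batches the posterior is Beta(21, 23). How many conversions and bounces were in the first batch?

5 conversions and 4 bounces

Because Beta–binomial updating is additive in the counts, the combined data contributed (α_post−α_prior, β_post−β_prior) successes and failures.
Total across both batches: 21−10=11 conversions, 23−10=13 bounces.
Subtract the second batch: 11−6=5 conversions and 13−9=4 bounces.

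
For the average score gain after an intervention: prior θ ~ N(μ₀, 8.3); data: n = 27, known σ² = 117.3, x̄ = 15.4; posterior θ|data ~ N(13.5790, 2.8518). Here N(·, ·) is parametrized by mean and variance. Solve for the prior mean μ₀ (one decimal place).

With known observation variance, the Normal–Normal posterior has precision τ_n = τ₀ + n/σ² and mean μ_n = (τ₀μ₀ + (n/σ²)x̄)/τ_n.
Here τ₀ = 1/8.3 = 0.120482 and τ_data = 27/117.3 = 0.230179, so τ_n = 0.350661.
Rearranging for μ₀: μ₀ = (μ_n·τ_n − τ_data·x̄)/τ₀ = (13.5790·0.350661 − 0.230179·15.4) / 0.120482 = 1.216869/0.120482 ≈ 10.1.

μ₀ = 10.1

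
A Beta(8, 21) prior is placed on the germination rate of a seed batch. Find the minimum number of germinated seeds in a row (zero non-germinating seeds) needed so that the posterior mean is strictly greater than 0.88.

After k germinated seeds and 0 non-germinating seeds the posterior is Beta(8+k, 21), with mean (8+k)/(8+21+k).
Set (8+k)/(29+k) > 0.88 and solve: k > (0.88·29 − 8)/(1 − 0.88) = 146.000.
The smallest integer exceeding 146.000 is 147, and checking k=147: (155)/(176) = 0.8807 > 0.88.

k = 147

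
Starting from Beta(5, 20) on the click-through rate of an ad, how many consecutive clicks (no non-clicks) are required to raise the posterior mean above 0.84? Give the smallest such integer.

After k clicks and 0 non-clicks the posterior is Beta(5+k, 20), with mean (5+k)/(5+20+k).
Set (5+k)/(25+k) > 0.84 and solve: k > (0.84·25 − 5)/(1 − 0.84) = 100.000.
The smallest integer exceeding 100.000 is 101.

k = 101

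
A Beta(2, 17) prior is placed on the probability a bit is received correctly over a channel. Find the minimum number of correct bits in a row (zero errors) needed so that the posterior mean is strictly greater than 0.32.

After k correct bits and 0 errors the posterior is Beta(2+k, 17), with mean (2+k)/(2+17+k).
Set (2+k)/(19+k) > 0.32 and solve: k > (0.32·19 − 2)/(1 − 0.32) = 6.000.
The smallest integer exceeding 6.000 is 7, and checking k=7: (9)/(26) = 0.3462 > 0.32.

k = 7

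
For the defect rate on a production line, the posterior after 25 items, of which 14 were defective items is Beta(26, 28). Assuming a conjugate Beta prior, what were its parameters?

A Beta(a, b) prior with s successes and f failures in binomial data gives a Beta(a+s, b+f) posterior.
Subtract the data counts: 26−14=12, 28−11=17.

Beta(12, 17)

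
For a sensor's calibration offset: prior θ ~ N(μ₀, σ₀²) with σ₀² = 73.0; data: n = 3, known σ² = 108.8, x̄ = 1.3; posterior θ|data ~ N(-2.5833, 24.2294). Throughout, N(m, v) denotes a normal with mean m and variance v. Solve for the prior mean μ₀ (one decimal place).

μ₀ = -10.4

With known observation variance, the Normal–Normal posterior has precision τ_n = τ₀ + n/σ² and mean μ_n = (τ₀μ₀ + (n/σ²)x̄)/τ_n.
Here τ₀ = 1/73.0 = 0.013699 and τ_data = 3/108.8 = 0.027574, so τ_n = 0.041273.
Rearranging for μ₀: μ₀ = (μ_n·τ_n − τ_data·x̄)/τ₀ = (-2.5833·0.041273 − 0.027574·1.3) / 0.013699 = -0.142467/0.013699 ≈ -10.4.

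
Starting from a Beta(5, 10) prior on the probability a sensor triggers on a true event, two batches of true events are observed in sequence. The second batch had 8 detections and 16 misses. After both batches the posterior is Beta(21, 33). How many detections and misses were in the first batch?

Because Beta–binomial updating is additive in the counts, the combined data contributed (α_post−α_prior, β_post−β_prior) successes and failures.
Total across both batches: 21−5=16 detections, 33−10=23 misses.
Subtract the second batch: 16−8=8 detections and 23−16=7 misses.

8 detections and 7 misses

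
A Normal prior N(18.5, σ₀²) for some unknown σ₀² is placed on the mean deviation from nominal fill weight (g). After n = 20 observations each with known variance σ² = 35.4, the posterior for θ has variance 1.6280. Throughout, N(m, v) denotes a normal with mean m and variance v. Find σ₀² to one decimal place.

Posterior precision equals prior precision plus data precision: 1/σ_n² = 1/σ₀² + n/σ².
So 1/σ₀² = 1/1.6280 − 20/35.4 = 0.614251 − 0.564972 = 0.049279.
Hence σ₀² = 1/0.049279 ≈ 20.3.

σ₀² = 20.3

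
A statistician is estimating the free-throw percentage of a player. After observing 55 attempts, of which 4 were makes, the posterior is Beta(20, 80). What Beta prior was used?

Beta(16, 29)

Under Beta–binomial conjugacy the posterior parameters are (α+s, β+f).
Subtract the data counts: 20−4=16, 80−51=29.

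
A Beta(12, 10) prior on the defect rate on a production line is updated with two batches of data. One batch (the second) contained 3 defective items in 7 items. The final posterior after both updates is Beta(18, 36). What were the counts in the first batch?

Because Beta–binomial updating is additive in the counts, the combined data contributed (α_post−α_prior, β_post−β_prior) successes and failures.
Total across both batches: 18−12=6 defective items, 36−10=26 good items.
Subtract the second batch: 6−3=3 defective items and 26−4=22 good items.

3 defective items and 22 good items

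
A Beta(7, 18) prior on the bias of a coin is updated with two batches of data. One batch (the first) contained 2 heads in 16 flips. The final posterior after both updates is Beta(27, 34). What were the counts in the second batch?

18 heads and 2 tails

Because Beta–binomial updating is additive in the counts, the combined data contributed (α_post−α_prior, β_post−β_prior) successes and failures.
Total across both batches: 27−7=20 heads, 34−18=16 tails.
Subtract the first batch: 20−2=18 heads and 16−14=2 tails.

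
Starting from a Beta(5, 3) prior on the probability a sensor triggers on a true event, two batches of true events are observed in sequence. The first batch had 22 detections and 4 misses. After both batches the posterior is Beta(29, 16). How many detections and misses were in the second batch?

Sequential conjugate updates are equivalent to a single update on the pooled data, so total successes = posterior α − prior α and total failures = posterior β − prior β.
Total across both batches: 29−5=24 detections, 16−3=13 misses.
Subtract the first batch: 24−22=2 detections and 13−4=9 misses.

2 detections and 9 misses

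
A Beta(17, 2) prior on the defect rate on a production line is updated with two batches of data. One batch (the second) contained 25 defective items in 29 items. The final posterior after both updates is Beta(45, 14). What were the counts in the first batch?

Because Beta–binomial updating is additive in the counts, the combined data contributed (α_post−α_prior, β_post−β_prior) successes and failures.
Total across both batches: 45−17=28 defective items, 14−2=12 good items.
Subtract the second batch: 28−25=3 defective items and 12−4=8 good items.

3 defective items and 8 good items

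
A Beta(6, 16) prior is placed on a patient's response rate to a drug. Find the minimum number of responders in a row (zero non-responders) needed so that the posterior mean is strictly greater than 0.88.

After k responders and 0 non-responders the posterior is Beta(6+k, 16), with mean (6+k)/(6+16+k).
Set (6+k)/(22+k) > 0.88 and solve: k > (0.88·22 − 6)/(1 − 0.88) = 111.333.
The smallest integer exceeding 111.333 is 112, and checking k=112: (118)/(134) = 0.8806 > 0.88.

k = 112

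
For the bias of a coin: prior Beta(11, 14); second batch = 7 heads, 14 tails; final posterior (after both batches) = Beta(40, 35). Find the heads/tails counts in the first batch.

22 heads and 7 tails

Sequential conjugate updates are equivalent to a single update on the pooled data, so total successes = posterior α − prior α and total failures = posterior β − prior β.
Total across both batches: 40−11=29 heads, 35−14=21 tails.
Subtract the second batch: 29−7=22 heads and 21−14=7 tails.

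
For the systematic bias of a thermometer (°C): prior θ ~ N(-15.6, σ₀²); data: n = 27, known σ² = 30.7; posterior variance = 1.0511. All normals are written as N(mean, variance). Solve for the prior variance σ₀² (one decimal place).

σ₀² = 13.9

For the Normal–Normal model with known σ², precisions add: τ_n = τ₀ + n/σ².
So 1/σ₀² = 1/1.0511 − 27/30.7 = 0.951384 − 0.879479 = 0.071905.
Hence σ₀² = 1/0.071905 ≈ 13.9.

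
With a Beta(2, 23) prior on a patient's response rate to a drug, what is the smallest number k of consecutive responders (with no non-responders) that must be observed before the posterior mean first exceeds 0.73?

k = 61

After k responders and 0 non-responders the posterior is Beta(2+k, 23), with mean (2+k)/(2+23+k).
Set (2+k)/(25+k) > 0.73 and solve: k > (0.73·25 − 2)/(1 − 0.73) = 60.185.
The smallest integer exceeding 60.185 is 61.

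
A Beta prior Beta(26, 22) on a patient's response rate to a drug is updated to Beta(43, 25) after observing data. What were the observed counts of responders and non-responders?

17 responders and 3 non-responders

Under Beta–binomial conjugacy the posterior parameters are (a+s, b+f).
Match parameters: s=43−26=17, f=25−22=3.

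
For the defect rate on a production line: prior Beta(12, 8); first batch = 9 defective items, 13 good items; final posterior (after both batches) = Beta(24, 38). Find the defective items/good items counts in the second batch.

3 defective items and 17 good items

Because Beta–binomial updating is additive in the counts, the combined data contributed (α_post−α_prior, β_post−β_prior) successes and failures.
Total across both batches: 24−12=12 defective items, 38−8=30 good items.
Subtract the first batch: 12−9=3 defective items and 30−13=17 good items.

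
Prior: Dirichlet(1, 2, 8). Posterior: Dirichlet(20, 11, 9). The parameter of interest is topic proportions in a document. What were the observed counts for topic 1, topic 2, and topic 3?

For a Dirichlet(α) prior with multinomial counts c, the posterior is Dirichlet(α + c) componentwise.
Counts are posterior − prior componentwise: 20−1=19, 11−2=9, 9−8=1.

counts (19, 9, 1)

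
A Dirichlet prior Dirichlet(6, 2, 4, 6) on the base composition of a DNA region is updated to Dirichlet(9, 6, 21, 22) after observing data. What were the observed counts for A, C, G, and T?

For a Dirichlet(α) prior with multinomial counts c, the posterior is Dirichlet(α + c) componentwise.
Counts are posterior − prior componentwise: 9−6=3, 6−2=4, 21−4=17, 22−6=16.

counts (3, 4, 17, 16)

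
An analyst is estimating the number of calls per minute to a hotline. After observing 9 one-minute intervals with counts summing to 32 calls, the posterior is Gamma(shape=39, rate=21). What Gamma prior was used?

Gamma(shape=7, rate=12)

Gamma–Poisson conjugacy: posterior shape = α + Σxᵢ, posterior rate = β + n.
So α = 39 − 32 = 7 and β = 21 − 9 = 12.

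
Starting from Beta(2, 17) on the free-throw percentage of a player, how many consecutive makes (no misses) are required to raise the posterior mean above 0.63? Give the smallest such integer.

After k makes and 0 misses the posterior is Beta(2+k, 17), with mean (2+k)/(2+17+k).
Set (2+k)/(19+k) > 0.63 and solve: k > (0.63·19 − 2)/(1 − 0.63) = 26.946.
The smallest integer exceeding 26.946 is 27, and checking k=27: (29)/(46) = 0.6304 > 0.63.

k = 27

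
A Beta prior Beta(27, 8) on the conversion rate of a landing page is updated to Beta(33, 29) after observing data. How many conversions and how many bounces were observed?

6 conversions and 21 bounces

Beta is conjugate to the binomial likelihood: posterior = Beta(a+s, b+f).
So s = 33 − 27 = 6 and f = 29 − 8 = 21.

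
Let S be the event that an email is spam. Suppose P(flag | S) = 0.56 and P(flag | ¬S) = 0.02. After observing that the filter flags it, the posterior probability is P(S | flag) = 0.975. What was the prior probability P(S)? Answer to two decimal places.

P(S) = 0.58

Bayes' rule in odds form gives O(S|E) = O(S)·[P(E|S)/P(E|¬S)], hence O(S) = O(S|E)/LR.
Posterior odds = 0.975/(1−0.975) = 39.0000. LR = 0.56/0.02 = 28.0000.
Prior odds = 39.0000/28.0000 = 1.3929, so P(S) = 1.3929/(1+1.3929) ≈ 0.58.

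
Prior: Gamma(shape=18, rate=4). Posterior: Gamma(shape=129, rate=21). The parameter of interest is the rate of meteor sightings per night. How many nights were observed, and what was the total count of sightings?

n = 17 nights with total 111 sightings

Gamma–Poisson conjugacy: posterior shape = α + Σxᵢ, posterior rate = β + n.
Matching: Σxᵢ = 129 − 18 = 111 and n = 21 − 4 = 17.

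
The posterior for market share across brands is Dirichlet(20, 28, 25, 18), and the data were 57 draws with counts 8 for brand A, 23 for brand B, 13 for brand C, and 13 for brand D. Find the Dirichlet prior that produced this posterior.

Dirichlet(12, 5, 12, 5)

For a Dirichlet(α) prior with multinomial counts c, the posterior is Dirichlet(α + c) componentwise.
Subtract each count from the matching posterior parameter: 20−8=12, 28−23=5, 25−13=12, 18−13=5.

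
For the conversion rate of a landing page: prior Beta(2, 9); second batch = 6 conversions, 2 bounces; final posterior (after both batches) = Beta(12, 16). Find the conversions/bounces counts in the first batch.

Because Beta–binomial updating is additive in the counts, the combined data contributed (α_post−α_prior, β_post−β_prior) successes and failures.
Total across both batches: 12−2=10 conversions, 16−9=7 bounces.
Subtract the second batch: 10−6=4 conversions and 7−2=5 bounces.

4 conversions and 5 bounces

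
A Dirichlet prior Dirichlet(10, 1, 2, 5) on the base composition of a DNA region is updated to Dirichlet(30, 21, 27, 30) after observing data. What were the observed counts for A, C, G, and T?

For a Dirichlet(α) prior with multinomial counts c, the posterior is Dirichlet(α + c) componentwise.
Counts are posterior − prior componentwise: 30−10=20, 21−1=20, 27−2=25, 30−5=25.

counts (20, 20, 25, 25)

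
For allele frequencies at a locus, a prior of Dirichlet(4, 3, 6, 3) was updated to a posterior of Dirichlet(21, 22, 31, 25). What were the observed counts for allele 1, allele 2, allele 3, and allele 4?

counts (17, 19, 25, 22)

For a Dirichlet(α) prior with multinomial counts c, the posterior is Dirichlet(α + c) componentwise.
Counts are posterior − prior componentwise: 21−4=17, 22−3=19, 31−6=25, 25−3=22.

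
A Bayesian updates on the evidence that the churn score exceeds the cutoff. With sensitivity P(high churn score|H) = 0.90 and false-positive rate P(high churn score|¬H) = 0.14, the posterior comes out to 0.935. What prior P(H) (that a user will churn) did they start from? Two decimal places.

Bayes' rule in odds form gives O(H|E) = O(H)·[P(E|H)/P(E|¬H)], hence O(H) = O(H|E)/LR.
Posterior odds = 0.935/(1−0.935) = 14.3846. LR = 0.90/0.14 = 6.4286.
Prior odds = 14.3846/6.4286 = 2.2376, so P(H) = 2.2376/(1+2.2376) ≈ 0.69.

P(H) = 0.69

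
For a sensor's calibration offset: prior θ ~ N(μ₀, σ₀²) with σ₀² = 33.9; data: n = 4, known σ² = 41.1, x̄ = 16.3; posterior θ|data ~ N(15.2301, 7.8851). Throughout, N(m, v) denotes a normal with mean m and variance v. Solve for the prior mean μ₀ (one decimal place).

μ₀ = 11.7

The posterior mean is a precision-weighted average: μ_n = (τ₀μ₀ + τ_data·x̄)/(τ₀+τ_data), with τ₀=1/σ₀² and τ_data=n/σ².
Here τ₀ = 1/33.9 = 0.029499 and τ_data = 4/41.1 = 0.097324, so τ_n = 0.126823.
Rearranging for μ₀: μ₀ = (μ_n·τ_n − τ_data·x̄)/τ₀ = (15.2301·0.126823 − 0.097324·16.3) / 0.029499 = 0.345146/0.029499 ≈ 11.7.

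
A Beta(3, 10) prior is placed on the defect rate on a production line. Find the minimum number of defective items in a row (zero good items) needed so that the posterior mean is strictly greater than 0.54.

After k defective items and 0 good items the posterior is Beta(3+k, 10), with mean (3+k)/(3+10+k).
Set (3+k)/(13+k) > 0.54 and solve: k > (0.54·13 − 3)/(1 − 0.54) = 8.739.
The smallest integer exceeding 8.739 is 9, and checking k=9: (12)/(22) = 0.5455 > 0.54.

k = 9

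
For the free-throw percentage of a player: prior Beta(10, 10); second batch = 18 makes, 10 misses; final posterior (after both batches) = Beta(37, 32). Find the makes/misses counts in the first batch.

Because Beta–binomial updating is additive in the counts, the combined data contributed (α_post−α_prior, β_post−β_prior) successes and failures.
Total across both batches: 37−10=27 makes, 32−10=22 misses.
Subtract the second batch: 27−18=9 makes and 22−10=12 misses.

9 makes and 12 misses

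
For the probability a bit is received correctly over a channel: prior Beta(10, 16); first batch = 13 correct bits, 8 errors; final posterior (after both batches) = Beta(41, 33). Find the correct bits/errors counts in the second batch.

Because Beta–binomial updating is additive in the counts, the combined data contributed (α_post−α_prior, β_post−β_prior) successes and failures.
Total across both batches: 41−10=31 correct bits, 33−16=17 errors.
Subtract the first batch: 31−13=18 correct bits and 17−8=9 errors.

18 correct bits and 9 errors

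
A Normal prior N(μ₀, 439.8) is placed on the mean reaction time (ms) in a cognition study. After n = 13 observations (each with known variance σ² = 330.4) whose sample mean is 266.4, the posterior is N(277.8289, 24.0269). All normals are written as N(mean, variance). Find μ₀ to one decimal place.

With known observation variance, the Normal–Normal posterior has precision τ_n = τ₀ + n/σ² and mean μ_n = (τ₀μ₀ + (n/σ²)x̄)/τ_n.
Here τ₀ = 1/439.8 = 0.002274 and τ_data = 13/330.4 = 0.039346, so τ_n = 0.041620.
Rearranging for μ₀: μ₀ = (μ_n·τ_n − τ_data·x̄)/τ₀ = (277.8289·0.041620 − 0.039346·266.4) / 0.002274 = 1.081464/0.002274 ≈ 475.6.

μ₀ = 475.6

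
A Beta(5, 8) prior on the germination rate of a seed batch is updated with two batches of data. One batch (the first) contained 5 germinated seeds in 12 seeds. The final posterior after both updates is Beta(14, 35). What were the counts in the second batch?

Because Beta–binomial updating is additive in the counts, the combined data contributed (α_post−α_prior, β_post−β_prior) successes and failures.
Total across both batches: 14−5=9 germinated seeds, 35−8=27 non-germinating seeds.
Subtract the first batch: 9−5=4 germinated seeds and 27−7=20 non-germinating seeds.

4 germinated seeds and 20 non-germinating seeds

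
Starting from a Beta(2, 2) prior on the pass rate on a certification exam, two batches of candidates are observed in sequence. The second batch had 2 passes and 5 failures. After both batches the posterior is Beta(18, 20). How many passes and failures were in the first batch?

Because Beta–binomial updating is additive in the counts, the combined data contributed (α_post−α_prior, β_post−β_prior) successes and failures.
Total across both batches: 18−2=16 passes, 20−2=18 failures.
Subtract the second batch: 16−2=14 passes and 18−5=13 failures.

14 passes and 13 failures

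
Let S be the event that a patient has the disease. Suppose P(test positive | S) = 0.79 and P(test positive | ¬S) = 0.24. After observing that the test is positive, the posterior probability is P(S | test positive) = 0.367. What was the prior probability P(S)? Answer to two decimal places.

Bayes' rule in odds form gives O(S|E) = O(S)·[P(E|S)/P(E|¬S)], hence O(S) = O(S|E)/LR.
Posterior odds = 0.367/(1−0.367) = 0.5798. LR = 0.79/0.24 = 3.2917.
Prior odds = 0.5798/3.2917 = 0.1761, so P(S) = 0.1761/(1+0.1761) ≈ 0.15.

P(S) = 0.15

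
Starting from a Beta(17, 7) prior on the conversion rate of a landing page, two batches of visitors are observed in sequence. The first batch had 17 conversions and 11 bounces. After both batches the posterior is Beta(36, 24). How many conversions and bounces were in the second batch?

2 conversions and 6 bounces

Because Beta–binomial updating is additive in the counts, the combined data contributed (α_post−α_prior, β_post−β_prior) successes and failures.
Total across both batches: 36−17=19 conversions, 24−7=17 bounces.
Subtract the first batch: 19−17=2 conversions and 17−11=6 bounces.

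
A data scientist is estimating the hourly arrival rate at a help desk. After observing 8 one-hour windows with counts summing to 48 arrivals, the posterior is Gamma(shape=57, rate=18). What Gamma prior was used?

Gamma(shape=9, rate=10)

Gamma–Poisson conjugacy: posterior shape = α + Σxᵢ, posterior rate = β + n.
So α = 57 − 48 = 9 and β = 18 − 8 = 10.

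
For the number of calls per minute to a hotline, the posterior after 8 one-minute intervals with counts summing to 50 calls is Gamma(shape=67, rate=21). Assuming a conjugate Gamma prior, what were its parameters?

A Gamma(α, β) prior (rate parametrization) on a Poisson rate with n observations summing to S gives posterior Gamma(α+S, β+n).
So α = 67 − 50 = 17 and β = 21 − 8 = 13.

Gamma(shape=17, rate=13)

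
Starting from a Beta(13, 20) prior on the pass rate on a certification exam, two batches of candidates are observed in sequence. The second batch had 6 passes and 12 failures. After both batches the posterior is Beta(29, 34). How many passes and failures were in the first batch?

Sequential conjugate updates are equivalent to a single update on the pooled data, so total successes = posterior α − prior α and total failures = posterior β − prior β.
Total across both batches: 29−13=16 passes, 34−20=14 failures.
Subtract the second batch: 16−6=10 passes and 14−12=2 failures.

10 passes and 2 failures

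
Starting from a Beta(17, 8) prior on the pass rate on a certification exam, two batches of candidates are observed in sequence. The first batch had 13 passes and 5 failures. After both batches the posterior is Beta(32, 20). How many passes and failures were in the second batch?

Sequential conjugate updates are equivalent to a single update on the pooled data, so total successes = posterior α − prior α and total failures = posterior β − prior β.
Total across both batches: 32−17=15 passes, 20−8=12 failures.
Subtract the first batch: 15−13=2 passes and 12−5=7 failures.

2 passes and 7 failures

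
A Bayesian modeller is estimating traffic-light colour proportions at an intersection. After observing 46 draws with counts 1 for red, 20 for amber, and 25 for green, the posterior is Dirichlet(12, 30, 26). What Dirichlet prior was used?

For a Dirichlet(α) prior with multinomial counts c, the posterior is Dirichlet(α + c) componentwise.
Subtract each count from the matching posterior parameter: 12−1=11, 30−20=10, 26−25=1.

Dirichlet(11, 10, 1)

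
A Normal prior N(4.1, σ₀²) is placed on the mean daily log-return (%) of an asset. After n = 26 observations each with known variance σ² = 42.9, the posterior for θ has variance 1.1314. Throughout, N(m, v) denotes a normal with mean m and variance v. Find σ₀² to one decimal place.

σ₀² = 3.6

For the Normal–Normal model with known σ², precisions add: τ_n = τ₀ + n/σ².
So 1/σ₀² = 1/1.1314 − 26/42.9 = 0.883861 − 0.606061 = 0.277800.
Hence σ₀² = 1/0.277800 ≈ 3.6.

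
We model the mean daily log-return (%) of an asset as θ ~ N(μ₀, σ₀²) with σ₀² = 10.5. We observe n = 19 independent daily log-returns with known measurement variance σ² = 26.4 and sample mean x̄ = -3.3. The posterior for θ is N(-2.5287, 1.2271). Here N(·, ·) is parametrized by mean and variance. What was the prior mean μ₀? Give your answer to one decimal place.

μ₀ = 3.3

With known observation variance, the Normal–Normal posterior has precision τ_n = τ₀ + n/σ² and mean μ_n = (τ₀μ₀ + (n/σ²)x̄)/τ_n.
Here τ₀ = 1/10.5 = 0.095238 and τ_data = 19/26.4 = 0.719697, so τ_n = 0.814935.
Rearranging for μ₀: μ₀ = (μ_n·τ_n − τ_data·x̄)/τ₀ = (-2.5287·0.814935 − 0.719697·-3.3) / 0.095238 = 0.314274/0.095238 ≈ 3.3.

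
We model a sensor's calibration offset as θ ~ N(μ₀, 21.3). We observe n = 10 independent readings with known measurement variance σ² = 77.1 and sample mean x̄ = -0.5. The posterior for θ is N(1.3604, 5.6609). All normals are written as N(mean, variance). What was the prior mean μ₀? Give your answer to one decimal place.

μ₀ = 6.5

With known observation variance, the Normal–Normal posterior has precision τ_n = τ₀ + n/σ² and mean μ_n = (τ₀μ₀ + (n/σ²)x̄)/τ_n.
Here τ₀ = 1/21.3 = 0.046948 and τ_data = 10/77.1 = 0.129702, so τ_n = 0.176650.
Rearranging for μ₀: μ₀ = (μ_n·τ_n − τ_data·x̄)/τ₀ = (1.3604·0.176650 − 0.129702·-0.5) / 0.046948 = 0.305166/0.046948 ≈ 6.5.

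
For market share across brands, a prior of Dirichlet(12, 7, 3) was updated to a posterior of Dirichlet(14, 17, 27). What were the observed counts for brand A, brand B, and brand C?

For a Dirichlet(α) prior with multinomial counts c, the posterior is Dirichlet(α + c) componentwise.
Counts are posterior − prior componentwise: 14−12=2, 17−7=10, 27−3=24.

counts (2, 10, 24)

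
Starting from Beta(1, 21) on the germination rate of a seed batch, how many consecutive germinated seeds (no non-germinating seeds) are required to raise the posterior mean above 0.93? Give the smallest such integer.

After k germinated seeds and 0 non-germinating seeds the posterior is Beta(1+k, 21), with mean (1+k)/(1+21+k).
Set (1+k)/(22+k) > 0.93 and solve: k > (0.93·22 − 1)/(1 − 0.93) = 278.000.
The smallest integer exceeding 278.000 is 279.

k = 279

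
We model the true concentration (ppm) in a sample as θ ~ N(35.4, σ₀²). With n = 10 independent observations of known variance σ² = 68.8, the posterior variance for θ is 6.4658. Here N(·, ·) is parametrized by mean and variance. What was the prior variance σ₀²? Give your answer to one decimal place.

σ₀² = 107.4

Posterior precision equals prior precision plus data precision: 1/σ_n² = 1/σ₀² + n/σ².
So 1/σ₀² = 1/6.4658 − 10/68.8 = 0.154660 − 0.145349 = 0.009311.
Hence σ₀² = 1/0.009311 ≈ 107.4.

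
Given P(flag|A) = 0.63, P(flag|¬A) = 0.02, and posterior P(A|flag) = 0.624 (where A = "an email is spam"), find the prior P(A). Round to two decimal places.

P(A) = 0.05

Bayes' rule in odds form gives O(A|E) = O(A)·[P(E|A)/P(E|¬A)], hence O(A) = O(A|E)/LR.
Posterior odds = 0.624/(1−0.624) = 1.6596. LR = 0.63/0.02 = 31.5000.
Prior odds = 1.6596/31.5000 = 0.0527, so P(A) = 0.0527/(1+0.0527) ≈ 0.05.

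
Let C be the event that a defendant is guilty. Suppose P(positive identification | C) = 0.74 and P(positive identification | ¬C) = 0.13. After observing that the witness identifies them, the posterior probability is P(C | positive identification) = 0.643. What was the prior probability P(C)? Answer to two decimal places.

Bayes' rule in odds form gives O(C|E) = O(C)·[P(E|C)/P(E|¬C)], hence O(C) = O(C|E)/LR.
Posterior odds = 0.643/(1−0.643) = 1.8011. LR = 0.74/0.13 = 5.6923.
Prior odds = 1.8011/5.6923 = 0.3164, so P(C) = 0.3164/(1+0.3164) ≈ 0.24.

P(C) = 0.24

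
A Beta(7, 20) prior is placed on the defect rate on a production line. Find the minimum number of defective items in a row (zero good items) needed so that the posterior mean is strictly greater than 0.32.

k = 3

After k defective items and 0 good items the posterior is Beta(7+k, 20), with mean (7+k)/(7+20+k).
Set (7+k)/(27+k) > 0.32 and solve: k > (0.32·27 − 7)/(1 − 0.32) = 2.412.
The smallest integer exceeding 2.412 is 3, and checking k=3: (10)/(30) = 0.3333 > 0.32.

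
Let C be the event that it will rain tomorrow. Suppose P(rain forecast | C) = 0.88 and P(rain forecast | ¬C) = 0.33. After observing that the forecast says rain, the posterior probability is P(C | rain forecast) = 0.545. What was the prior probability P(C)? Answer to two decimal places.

Bayes' rule in odds form gives O(C|E) = O(C)·[P(E|C)/P(E|¬C)], hence O(C) = O(C|E)/LR.
Posterior odds = 0.545/(1−0.545) = 1.1978. LR = 0.88/0.33 = 2.6667.
Prior odds = 1.1978/2.6667 = 0.4492, so P(C) = 0.4492/(1+0.4492) ≈ 0.31.

P(C) = 0.31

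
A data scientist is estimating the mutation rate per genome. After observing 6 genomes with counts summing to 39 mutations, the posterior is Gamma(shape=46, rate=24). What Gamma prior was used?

Gamma(shape=7, rate=18)

Gamma–Poisson conjugacy: posterior shape = α + Σxᵢ, posterior rate = β + n.
So α = 46 − 39 = 7 and β = 24 − 6 = 18.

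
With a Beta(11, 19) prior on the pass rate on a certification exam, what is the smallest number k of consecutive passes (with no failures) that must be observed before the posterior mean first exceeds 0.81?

k = 71

After k passes and 0 failures the posterior is Beta(11+k, 19), with mean (11+k)/(11+19+k).
Set (11+k)/(30+k) > 0.81 and solve: k > (0.81·30 − 11)/(1 − 0.81) = 70.000.
The smallest integer exceeding 70.000 is 71, and checking k=71: (82)/(101) = 0.8119 > 0.81.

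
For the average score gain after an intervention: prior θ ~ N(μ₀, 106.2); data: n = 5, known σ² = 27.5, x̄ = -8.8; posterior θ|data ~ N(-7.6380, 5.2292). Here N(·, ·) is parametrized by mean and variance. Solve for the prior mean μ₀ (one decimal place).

μ₀ = 14.8

The posterior mean is a precision-weighted average: μ_n = (τ₀μ₀ + τ_data·x̄)/(τ₀+τ_data), with τ₀=1/σ₀² and τ_data=n/σ².
Here τ₀ = 1/106.2 = 0.009416 and τ_data = 5/27.5 = 0.181818, so τ_n = 0.191234.
Rearranging for μ₀: μ₀ = (μ_n·τ_n − τ_data·x̄)/τ₀ = (-7.6380·0.191234 − 0.181818·-8.8) / 0.009416 = 0.139353/0.009416 ≈ 14.8.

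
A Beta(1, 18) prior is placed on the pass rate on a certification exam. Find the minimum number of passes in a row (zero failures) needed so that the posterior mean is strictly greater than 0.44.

k = 14

After k passes and 0 failures the posterior is Beta(1+k, 18), with mean (1+k)/(1+18+k).
Set (1+k)/(19+k) > 0.44 and solve: k > (0.44·19 − 1)/(1 − 0.44) = 13.143.
The smallest integer exceeding 13.143 is 14.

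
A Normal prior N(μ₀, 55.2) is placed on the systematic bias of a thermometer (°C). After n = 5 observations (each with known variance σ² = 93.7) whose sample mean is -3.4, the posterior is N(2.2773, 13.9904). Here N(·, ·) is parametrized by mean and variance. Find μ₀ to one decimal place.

The posterior mean is a precision-weighted average: μ_n = (τ₀μ₀ + τ_data·x̄)/(τ₀+τ_data), with τ₀=1/σ₀² and τ_data=n/σ².
Here τ₀ = 1/55.2 = 0.018116 and τ_data = 5/93.7 = 0.053362, so τ_n = 0.071478.
Rearranging for μ₀: μ₀ = (μ_n·τ_n − τ_data·x̄)/τ₀ = (2.2773·0.071478 − 0.053362·-3.4) / 0.018116 = 0.344208/0.018116 ≈ 19.0.

μ₀ = 19.0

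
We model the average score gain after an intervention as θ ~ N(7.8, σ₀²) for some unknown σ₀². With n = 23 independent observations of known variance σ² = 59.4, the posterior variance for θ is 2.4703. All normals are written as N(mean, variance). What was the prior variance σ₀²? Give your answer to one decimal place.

σ₀² = 56.8

For the Normal–Normal model with known σ², precisions add: τ_n = τ₀ + n/σ².
So 1/σ₀² = 1/2.4703 − 23/59.4 = 0.404809 − 0.387205 = 0.017604.
Hence σ₀² = 1/0.017604 ≈ 56.8.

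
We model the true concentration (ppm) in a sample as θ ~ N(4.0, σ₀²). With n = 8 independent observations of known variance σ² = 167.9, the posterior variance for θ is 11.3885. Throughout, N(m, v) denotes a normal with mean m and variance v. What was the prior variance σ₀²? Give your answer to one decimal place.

Posterior precision equals prior precision plus data precision: 1/σ_n² = 1/σ₀² + n/σ².
So 1/σ₀² = 1/11.3885 − 8/167.9 = 0.087808 − 0.047647 = 0.040161.
Hence σ₀² = 1/0.040161 ≈ 24.9.

σ₀² = 24.9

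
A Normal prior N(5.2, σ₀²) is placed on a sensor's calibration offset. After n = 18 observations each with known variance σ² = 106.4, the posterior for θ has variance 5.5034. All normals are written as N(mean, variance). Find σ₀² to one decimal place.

Posterior precision equals prior precision plus data precision: 1/σ_n² = 1/σ₀² + n/σ².
So 1/σ₀² = 1/5.5034 − 18/106.4 = 0.181706 − 0.169173 = 0.012533.
Hence σ₀² = 1/0.012533 ≈ 79.8.

σ₀² = 79.8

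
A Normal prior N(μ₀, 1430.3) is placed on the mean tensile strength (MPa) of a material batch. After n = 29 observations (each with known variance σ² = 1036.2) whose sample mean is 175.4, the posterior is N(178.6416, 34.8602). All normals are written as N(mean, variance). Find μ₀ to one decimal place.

With known observation variance, the Normal–Normal posterior has precision τ_n = τ₀ + n/σ² and mean μ_n = (τ₀μ₀ + (n/σ²)x̄)/τ_n.
Here τ₀ = 1/1430.3 = 0.000699 and τ_data = 29/1036.2 = 0.027987, so τ_n = 0.028686.
Rearranging for μ₀: μ₀ = (μ_n·τ_n − τ_data·x̄)/τ₀ = (178.6416·0.028686 − 0.027987·175.4) / 0.000699 = 0.215593/0.000699 ≈ 308.4.

μ₀ = 308.4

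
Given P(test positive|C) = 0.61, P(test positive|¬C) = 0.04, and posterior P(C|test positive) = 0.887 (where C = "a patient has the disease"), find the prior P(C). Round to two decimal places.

P(C) = 0.34

In odds form, posterior odds = prior odds × likelihood ratio, so prior odds = posterior odds ÷ LR.
Posterior odds = 0.887/(1−0.887) = 7.8496. LR = 0.61/0.04 = 15.2500.
Prior odds = 7.8496/15.2500 = 0.5147, so P(C) = 0.5147/(1+0.5147) ≈ 0.34.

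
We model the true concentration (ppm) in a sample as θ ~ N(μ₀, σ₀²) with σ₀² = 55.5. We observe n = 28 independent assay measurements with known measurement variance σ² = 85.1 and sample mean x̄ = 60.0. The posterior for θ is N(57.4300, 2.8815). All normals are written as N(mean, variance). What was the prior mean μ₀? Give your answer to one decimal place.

μ₀ = 10.5

With known observation variance, the Normal–Normal posterior has precision τ_n = τ₀ + n/σ² and mean μ_n = (τ₀μ₀ + (n/σ²)x̄)/τ_n.
Here τ₀ = 1/55.5 = 0.018018 and τ_data = 28/85.1 = 0.329025, so τ_n = 0.347043.
Rearranging for μ₀: μ₀ = (μ_n·τ_n − τ_data·x̄)/τ₀ = (57.4300·0.347043 − 0.329025·60.0) / 0.018018 = 0.189179/0.018018 ≈ 10.5.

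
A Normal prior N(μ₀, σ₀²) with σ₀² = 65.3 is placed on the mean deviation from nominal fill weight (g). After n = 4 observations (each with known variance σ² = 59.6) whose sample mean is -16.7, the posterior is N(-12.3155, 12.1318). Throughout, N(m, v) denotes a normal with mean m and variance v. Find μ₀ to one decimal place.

μ₀ = 6.9

With known observation variance, the Normal–Normal posterior has precision τ_n = τ₀ + n/σ² and mean μ_n = (τ₀μ₀ + (n/σ²)x̄)/τ_n.
Here τ₀ = 1/65.3 = 0.015314 and τ_data = 4/59.6 = 0.067114, so τ_n = 0.082428.
Rearranging for μ₀: μ₀ = (μ_n·τ_n − τ_data·x̄)/τ₀ = (-12.3155·0.082428 − 0.067114·-16.7) / 0.015314 = 0.105662/0.015314 ≈ 6.9.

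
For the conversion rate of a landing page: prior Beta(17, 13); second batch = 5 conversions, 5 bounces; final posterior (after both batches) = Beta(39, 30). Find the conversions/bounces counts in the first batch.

17 conversions and 12 bounces

Because Beta–binomial updating is additive in the counts, the combined data contributed (α_post−α_prior, β_post−β_prior) successes and failures.
Total across both batches: 39−17=22 conversions, 30−13=17 bounces.
Subtract the second batch: 22−5=17 conversions and 17−5=12 bounces.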